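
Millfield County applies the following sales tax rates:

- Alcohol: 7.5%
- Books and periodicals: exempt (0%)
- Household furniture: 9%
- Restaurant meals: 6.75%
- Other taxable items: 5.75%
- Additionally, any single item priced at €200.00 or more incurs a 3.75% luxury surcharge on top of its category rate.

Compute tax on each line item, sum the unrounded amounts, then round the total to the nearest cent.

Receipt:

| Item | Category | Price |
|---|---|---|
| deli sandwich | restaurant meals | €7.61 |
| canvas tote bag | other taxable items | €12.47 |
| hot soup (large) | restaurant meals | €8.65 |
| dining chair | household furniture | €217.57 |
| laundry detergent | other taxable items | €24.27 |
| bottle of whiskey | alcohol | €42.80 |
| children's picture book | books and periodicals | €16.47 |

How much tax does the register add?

Deli sandwich €7.61: restaurant meals → 6.75% → €0.513675
Canvas tote bag €12.47: other taxable items → 5.75% → €0.717025
Hot soup (large) €8.65: restaurant meals → 6.75% → €0.583875
Dining chair €217.57: household furniture → 9% + 3.75% surcharge = 12.75% → €27.740175
Laundry detergent €24.27: other taxable items → 5.75% → €1.395525
Bottle of whiskey €42.80: alcohol → 7.5% → €3.21
Children's picture book €16.47: books and periodicals → 0% → €0.00
Unrounded tax sum = €34.160275 → €34.16

€34.16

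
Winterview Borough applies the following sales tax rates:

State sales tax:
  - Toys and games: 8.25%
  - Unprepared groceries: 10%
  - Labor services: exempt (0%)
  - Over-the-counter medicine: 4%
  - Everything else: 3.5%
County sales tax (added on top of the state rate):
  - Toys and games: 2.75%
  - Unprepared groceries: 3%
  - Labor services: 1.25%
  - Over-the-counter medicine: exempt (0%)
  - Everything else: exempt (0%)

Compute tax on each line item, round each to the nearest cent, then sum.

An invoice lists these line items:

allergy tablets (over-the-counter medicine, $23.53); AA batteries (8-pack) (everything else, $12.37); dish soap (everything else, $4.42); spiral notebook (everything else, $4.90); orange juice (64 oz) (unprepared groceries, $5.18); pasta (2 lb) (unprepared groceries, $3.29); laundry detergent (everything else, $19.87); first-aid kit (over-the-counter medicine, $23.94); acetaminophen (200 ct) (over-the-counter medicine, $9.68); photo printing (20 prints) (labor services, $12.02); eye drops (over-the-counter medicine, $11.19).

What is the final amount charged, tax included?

Allergy tablets $23.53: over-the-counter medicine → 4% + 0% county = 4% → $0.94
AA batteries (8-pack) $12.37: everything else → 3.5% + 0% county = 3.5% → $0.43
Dish soap $4.42: everything else → 3.5% + 0% county = 3.5% → $0.15
Spiral notebook $4.90: everything else → 3.5% + 0% county = 3.5% → $0.17
Orange juice (64 oz) $5.18: unprepared groceries → 10% + 3% county = 13% → $0.67
Pasta (2 lb) $3.29: unprepared groceries → 10% + 3% county = 13% → $0.43
Laundry detergent $19.87: everything else → 3.5% + 0% county = 3.5% → $0.70
First-aid kit $23.94: over-the-counter medicine → 4% + 0% county = 4% → $0.96
Acetaminophen (200 ct) $9.68: over-the-counter medicine → 4% + 0% county = 4% → $0.39
Photo printing (20 prints) $12.02: labor services → 0% + 1.25% county = 1.25% → $0.15
Eye drops $11.19: over-the-counter medicine → 4% + 0% county = 4% → $0.45
Subtotal = $130.39; tax = $5.44; total due = $135.83

$135.83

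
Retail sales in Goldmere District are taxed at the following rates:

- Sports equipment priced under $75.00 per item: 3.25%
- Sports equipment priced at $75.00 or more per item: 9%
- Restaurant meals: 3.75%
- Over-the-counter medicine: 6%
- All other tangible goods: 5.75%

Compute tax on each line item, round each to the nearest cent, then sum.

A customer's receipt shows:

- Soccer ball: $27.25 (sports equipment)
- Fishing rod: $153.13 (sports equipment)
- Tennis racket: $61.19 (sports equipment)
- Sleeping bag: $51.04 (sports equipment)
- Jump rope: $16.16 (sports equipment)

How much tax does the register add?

Soccer ball $27.25: sports equipment, under $75.00 → 3.25% → $0.89
Fishing rod $153.13: sports equipment, $75.00 or more → 9% → $13.78
Tennis racket $61.19: sports equipment, under $75.00 → 3.25% → $1.99
Sleeping bag $51.04: sports equipment, under $75.00 → 3.25% → $1.66
Jump rope $16.16: sports equipment, under $75.00 → 3.25% → $0.53
Total tax = $0.89 + $13.78 + $1.99 + $1.66 + $0.53 = $18.85

$18.85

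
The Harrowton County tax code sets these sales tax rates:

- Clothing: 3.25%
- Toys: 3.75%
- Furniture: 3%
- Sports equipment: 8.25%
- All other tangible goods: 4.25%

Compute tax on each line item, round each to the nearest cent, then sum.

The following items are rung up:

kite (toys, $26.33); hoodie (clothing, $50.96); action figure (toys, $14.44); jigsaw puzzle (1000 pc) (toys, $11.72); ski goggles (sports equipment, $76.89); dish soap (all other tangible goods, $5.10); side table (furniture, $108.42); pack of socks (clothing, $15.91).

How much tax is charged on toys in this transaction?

Kite $26.33: toys → 3.75% → $0.99
Action figure $14.44: toys → 3.75% → $0.54
Jigsaw puzzle (1000 pc) $11.72: toys → 3.75% → $0.44
Tax on toys = $0.99 + $0.54 + $0.44 = $1.97

$1.97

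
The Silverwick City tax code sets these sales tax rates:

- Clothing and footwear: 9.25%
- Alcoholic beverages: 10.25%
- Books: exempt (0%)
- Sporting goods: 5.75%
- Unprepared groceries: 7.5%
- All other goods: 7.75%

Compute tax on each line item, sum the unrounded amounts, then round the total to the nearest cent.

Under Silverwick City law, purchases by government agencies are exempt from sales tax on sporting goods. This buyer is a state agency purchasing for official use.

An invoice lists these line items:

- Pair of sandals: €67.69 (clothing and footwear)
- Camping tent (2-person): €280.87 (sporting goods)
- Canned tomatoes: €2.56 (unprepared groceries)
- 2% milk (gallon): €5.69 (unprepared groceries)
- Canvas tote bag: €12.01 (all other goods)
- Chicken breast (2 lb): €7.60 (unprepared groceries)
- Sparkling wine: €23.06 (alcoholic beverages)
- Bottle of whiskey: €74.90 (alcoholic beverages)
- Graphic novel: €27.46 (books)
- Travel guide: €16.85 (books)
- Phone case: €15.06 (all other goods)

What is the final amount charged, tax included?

Pair of sandals €67.69: clothing and footwear → 9.25% → €6.261325
Camping tent (2-person) €280.87: sporting goods, buyer-exempt → 0% → €0.00
Canned tomatoes €2.56: unprepared groceries → 7.5% → €0.192
2% milk (gallon) €5.69: unprepared groceries → 7.5% → €0.42675
Canvas tote bag €12.01: all other goods → 7.75% → €0.930775
Chicken breast (2 lb) €7.60: unprepared groceries → 7.5% → €0.57
Sparkling wine €23.06: alcoholic beverages → 10.25% → €2.36365
Bottle of whiskey €74.90: alcoholic beverages → 10.25% → €7.67725
Graphic novel €27.46: books → 0% → €0.00
Travel guide €16.85: books → 0% → €0.00
Phone case €15.06: all other goods → 7.75% → €1.16715
Subtotal = €533.75; unrounded tax = €19.5889 → €19.59; total due = €553.34

€553.34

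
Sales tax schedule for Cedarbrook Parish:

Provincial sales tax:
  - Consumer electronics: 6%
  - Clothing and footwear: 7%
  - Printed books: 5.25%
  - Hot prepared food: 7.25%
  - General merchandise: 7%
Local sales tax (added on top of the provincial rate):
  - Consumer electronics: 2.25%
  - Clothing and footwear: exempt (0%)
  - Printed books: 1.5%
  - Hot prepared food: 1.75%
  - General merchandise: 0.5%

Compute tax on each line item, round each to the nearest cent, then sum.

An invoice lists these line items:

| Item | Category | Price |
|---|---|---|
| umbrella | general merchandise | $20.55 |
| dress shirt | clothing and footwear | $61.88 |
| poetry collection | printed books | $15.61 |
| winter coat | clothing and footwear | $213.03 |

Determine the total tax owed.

$21.83

Umbrella $20.55: general merchandise → 7% + 0.5% local = 7.5% → $1.54
Dress shirt $61.88: clothing and footwear → 7% + 0% local = 7% → $4.33
Poetry collection $15.61: printed books → 5.25% + 1.5% local = 6.75% → $1.05
Winter coat $213.03: clothing and footwear → 7% + 0% local = 7% → $14.91
Total tax = $1.54 + $4.33 + $1.05 + $14.91 = $21.83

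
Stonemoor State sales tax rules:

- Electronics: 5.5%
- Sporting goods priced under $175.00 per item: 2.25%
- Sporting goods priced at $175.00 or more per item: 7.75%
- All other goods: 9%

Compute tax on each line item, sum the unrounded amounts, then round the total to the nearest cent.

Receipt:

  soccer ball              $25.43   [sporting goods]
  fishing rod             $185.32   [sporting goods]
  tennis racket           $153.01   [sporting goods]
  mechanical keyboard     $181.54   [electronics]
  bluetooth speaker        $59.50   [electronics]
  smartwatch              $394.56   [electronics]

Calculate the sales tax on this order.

Soccer ball $25.43: sporting goods, under $175.00 → 2.25% → $0.572175
Fishing rod $185.32: sporting goods, $175.00 or more → 7.75% → $14.3623
Tennis racket $153.01: sporting goods, under $175.00 → 2.25% → $3.442725
Mechanical keyboard $181.54: electronics → 5.5% → $9.9847
Bluetooth speaker $59.50: electronics → 5.5% → $3.2725
Smartwatch $394.56: electronics → 5.5% → $21.7008
Unrounded tax sum = $53.3352 → $53.34

$53.34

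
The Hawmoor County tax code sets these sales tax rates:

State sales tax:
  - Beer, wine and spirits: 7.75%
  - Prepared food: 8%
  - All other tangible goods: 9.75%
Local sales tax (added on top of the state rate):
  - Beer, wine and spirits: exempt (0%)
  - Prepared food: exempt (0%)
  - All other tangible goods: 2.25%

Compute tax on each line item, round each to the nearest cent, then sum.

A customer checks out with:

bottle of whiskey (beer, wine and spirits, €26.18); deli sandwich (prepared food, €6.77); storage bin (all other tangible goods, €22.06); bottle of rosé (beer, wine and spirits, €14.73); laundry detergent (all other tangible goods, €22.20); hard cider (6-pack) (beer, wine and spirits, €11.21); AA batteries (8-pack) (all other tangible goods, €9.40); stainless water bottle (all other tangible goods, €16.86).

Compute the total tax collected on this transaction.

€13.04

Bottle of whiskey €26.18: beer, wine and spirits → 7.75% + 0% local = 7.75% → €2.03
Deli sandwich €6.77: prepared food → 8% + 0% local = 8% → €0.54
Storage bin €22.06: all other tangible goods → 9.75% + 2.25% local = 12% → €2.65
Bottle of rosé €14.73: beer, wine and spirits → 7.75% + 0% local = 7.75% → €1.14
Laundry detergent €22.20: all other tangible goods → 9.75% + 2.25% local = 12% → €2.66
Hard cider (6-pack) €11.21: beer, wine and spirits → 7.75% + 0% local = 7.75% → €0.87
AA batteries (8-pack) €9.40: all other tangible goods → 9.75% + 2.25% local = 12% → €1.13
Stainless water bottle €16.86: all other tangible goods → 9.75% + 2.25% local = 12% → €2.02
Total tax = €2.03 + €0.54 + €2.65 + €1.14 + €2.66 + €0.87 + €1.13 + €2.02 = €13.04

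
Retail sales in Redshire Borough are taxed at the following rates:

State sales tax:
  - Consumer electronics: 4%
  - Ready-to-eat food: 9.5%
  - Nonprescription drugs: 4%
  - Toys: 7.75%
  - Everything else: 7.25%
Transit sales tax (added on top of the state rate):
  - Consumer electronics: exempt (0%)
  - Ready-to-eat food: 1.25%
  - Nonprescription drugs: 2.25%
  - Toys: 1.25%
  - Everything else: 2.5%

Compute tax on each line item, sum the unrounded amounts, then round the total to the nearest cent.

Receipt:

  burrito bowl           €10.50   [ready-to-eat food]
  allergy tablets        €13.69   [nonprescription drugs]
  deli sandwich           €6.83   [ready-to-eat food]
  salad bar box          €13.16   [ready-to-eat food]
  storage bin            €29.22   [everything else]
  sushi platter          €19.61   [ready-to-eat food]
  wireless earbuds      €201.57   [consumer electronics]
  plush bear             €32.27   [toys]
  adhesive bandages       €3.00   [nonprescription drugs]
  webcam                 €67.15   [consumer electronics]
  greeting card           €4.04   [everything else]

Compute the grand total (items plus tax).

€424.36

Burrito bowl €10.50: ready-to-eat food → 9.5% + 1.25% transit = 10.75% → €1.12875
Allergy tablets €13.69: nonprescription drugs → 4% + 2.25% transit = 6.25% → €0.855625
Deli sandwich €6.83: ready-to-eat food → 9.5% + 1.25% transit = 10.75% → €0.734225
Salad bar box €13.16: ready-to-eat food → 9.5% + 1.25% transit = 10.75% → €1.4147
Storage bin €29.22: everything else → 7.25% + 2.5% transit = 9.75% → €2.84895
Sushi platter €19.61: ready-to-eat food → 9.5% + 1.25% transit = 10.75% → €2.108075
Wireless earbuds €201.57: consumer electronics → 4% + 0% transit = 4% → €8.0628
Plush bear €32.27: toys → 7.75% + 1.25% transit = 9% → €2.9043
Adhesive bandages €3.00: nonprescription drugs → 4% + 2.25% transit = 6.25% → €0.1875
Webcam €67.15: consumer electronics → 4% + 0% transit = 4% → €2.686
Greeting card €4.04: everything else → 7.25% + 2.5% transit = 9.75% → €0.3939
Subtotal = €401.04; unrounded tax = €23.324825 → €23.32; total due = €424.36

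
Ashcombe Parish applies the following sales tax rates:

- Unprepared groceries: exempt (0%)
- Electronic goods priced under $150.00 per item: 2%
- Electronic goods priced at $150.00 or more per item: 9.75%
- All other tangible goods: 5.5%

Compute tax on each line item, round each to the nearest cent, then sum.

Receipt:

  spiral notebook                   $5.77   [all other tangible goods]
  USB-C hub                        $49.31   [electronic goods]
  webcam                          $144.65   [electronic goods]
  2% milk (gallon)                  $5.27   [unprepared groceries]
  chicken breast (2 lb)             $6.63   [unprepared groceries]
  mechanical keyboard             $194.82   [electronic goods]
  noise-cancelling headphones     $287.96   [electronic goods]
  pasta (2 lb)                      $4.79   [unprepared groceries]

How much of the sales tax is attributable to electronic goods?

$50.95

USB-C hub $49.31: electronic goods, under $150.00 → 2% → $0.99
Webcam $144.65: electronic goods, under $150.00 → 2% → $2.89
Mechanical keyboard $194.82: electronic goods, $150.00 or more → 9.75% → $18.99
Noise-cancelling headphones $287.96: electronic goods, $150.00 or more → 9.75% → $28.08
Tax on electronic goods = $0.99 + $2.89 + $18.99 + $28.08 = $50.95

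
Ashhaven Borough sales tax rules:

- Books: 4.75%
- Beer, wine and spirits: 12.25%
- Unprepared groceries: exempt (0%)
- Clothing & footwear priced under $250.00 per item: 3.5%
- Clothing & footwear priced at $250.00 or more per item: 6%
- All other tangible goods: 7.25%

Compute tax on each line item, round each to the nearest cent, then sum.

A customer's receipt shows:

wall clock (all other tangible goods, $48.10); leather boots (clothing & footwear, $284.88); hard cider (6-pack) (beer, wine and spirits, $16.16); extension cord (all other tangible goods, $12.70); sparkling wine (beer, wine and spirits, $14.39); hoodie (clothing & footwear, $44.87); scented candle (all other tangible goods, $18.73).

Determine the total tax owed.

Wall clock $48.10: all other tangible goods → 7.25% → $3.49
Leather boots $284.88: clothing & footwear, $250.00 or more → 6% → $17.09
Hard cider (6-pack) $16.16: beer, wine and spirits → 12.25% → $1.98
Extension cord $12.70: all other tangible goods → 7.25% → $0.92
Sparkling wine $14.39: beer, wine and spirits → 12.25% → $1.76
Hoodie $44.87: clothing & footwear, under $250.00 → 3.5% → $1.57
Scented candle $18.73: all other tangible goods → 7.25% → $1.36
Total tax = $3.49 + $17.09 + $1.98 + $0.92 + $1.76 + $1.57 + $1.36 = $28.17

$28.17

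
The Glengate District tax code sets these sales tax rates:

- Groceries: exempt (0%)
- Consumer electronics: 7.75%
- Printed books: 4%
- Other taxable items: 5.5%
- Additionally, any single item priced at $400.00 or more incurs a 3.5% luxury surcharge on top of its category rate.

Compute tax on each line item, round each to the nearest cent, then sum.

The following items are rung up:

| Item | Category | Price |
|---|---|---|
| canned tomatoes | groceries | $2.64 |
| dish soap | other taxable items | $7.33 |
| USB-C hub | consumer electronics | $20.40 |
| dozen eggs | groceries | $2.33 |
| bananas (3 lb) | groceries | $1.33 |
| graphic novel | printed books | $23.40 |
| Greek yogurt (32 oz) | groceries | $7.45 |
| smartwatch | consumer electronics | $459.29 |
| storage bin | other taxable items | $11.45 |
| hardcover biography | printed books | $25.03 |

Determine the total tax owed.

$56.22

Canned tomatoes $2.64: groceries → 0% → $0.00
Dish soap $7.33: other taxable items → 5.5% → $0.40
USB-C hub $20.40: consumer electronics → 7.75% → $1.58
Dozen eggs $2.33: groceries → 0% → $0.00
Bananas (3 lb) $1.33: groceries → 0% → $0.00
Graphic novel $23.40: printed books → 4% → $0.94
Greek yogurt (32 oz) $7.45: groceries → 0% → $0.00
Smartwatch $459.29: consumer electronics → 7.75% + 3.5% surcharge = 11.25% → $51.67
Storage bin $11.45: other taxable items → 5.5% → $0.63
Hardcover biography $25.03: printed books → 4% → $1.00
Total tax = $0.40 + $1.58 + $0.94 + $51.67 + $0.63 + $1.00 = $56.22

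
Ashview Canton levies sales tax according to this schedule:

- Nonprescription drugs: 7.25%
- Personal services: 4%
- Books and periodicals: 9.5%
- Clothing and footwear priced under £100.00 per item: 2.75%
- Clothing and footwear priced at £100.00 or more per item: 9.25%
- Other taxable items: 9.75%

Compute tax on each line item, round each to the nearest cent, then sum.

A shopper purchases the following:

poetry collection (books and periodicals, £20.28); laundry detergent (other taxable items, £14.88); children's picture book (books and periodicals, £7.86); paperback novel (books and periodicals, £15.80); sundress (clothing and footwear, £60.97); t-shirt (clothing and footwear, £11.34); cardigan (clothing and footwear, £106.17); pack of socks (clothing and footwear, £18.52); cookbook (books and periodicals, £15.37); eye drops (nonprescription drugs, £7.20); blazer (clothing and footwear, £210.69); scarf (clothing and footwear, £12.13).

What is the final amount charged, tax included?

£540.96

Poetry collection £20.28: books and periodicals → 9.5% → £1.93
Laundry detergent £14.88: other taxable items → 9.75% → £1.45
Children's picture book £7.86: books and periodicals → 9.5% → £0.75
Paperback novel £15.80: books and periodicals → 9.5% → £1.50
Sundress £60.97: clothing and footwear, under £100.00 → 2.75% → £1.68
T-shirt £11.34: clothing and footwear, under £100.00 → 2.75% → £0.31
Cardigan £106.17: clothing and footwear, £100.00 or more → 9.25% → £9.82
Pack of socks £18.52: clothing and footwear, under £100.00 → 2.75% → £0.51
Cookbook £15.37: books and periodicals → 9.5% → £1.46
Eye drops £7.20: nonprescription drugs → 7.25% → £0.52
Blazer £210.69: clothing and footwear, £100.00 or more → 9.25% → £19.49
Scarf £12.13: clothing and footwear, under £100.00 → 2.75% → £0.33
Subtotal = £501.21; tax = £39.75; total due = £540.96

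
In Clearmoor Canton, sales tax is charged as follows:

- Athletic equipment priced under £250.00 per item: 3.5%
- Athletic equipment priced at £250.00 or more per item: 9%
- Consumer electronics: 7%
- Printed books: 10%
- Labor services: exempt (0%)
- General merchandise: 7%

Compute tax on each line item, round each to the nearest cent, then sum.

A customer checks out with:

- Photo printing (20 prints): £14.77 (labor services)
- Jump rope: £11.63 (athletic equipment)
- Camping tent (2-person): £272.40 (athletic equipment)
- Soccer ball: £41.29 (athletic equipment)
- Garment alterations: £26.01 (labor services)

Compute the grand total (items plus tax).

£392.48

Photo printing (20 prints) £14.77: labor services → 0% → £0.00
Jump rope £11.63: athletic equipment, under £250.00 → 3.5% → £0.41
Camping tent (2-person) £272.40: athletic equipment, £250.00 or more → 9% → £24.52
Soccer ball £41.29: athletic equipment, under £250.00 → 3.5% → £1.45
Garment alterations £26.01: labor services → 0% → £0.00
Subtotal = £366.10; tax = £26.38; total due = £392.48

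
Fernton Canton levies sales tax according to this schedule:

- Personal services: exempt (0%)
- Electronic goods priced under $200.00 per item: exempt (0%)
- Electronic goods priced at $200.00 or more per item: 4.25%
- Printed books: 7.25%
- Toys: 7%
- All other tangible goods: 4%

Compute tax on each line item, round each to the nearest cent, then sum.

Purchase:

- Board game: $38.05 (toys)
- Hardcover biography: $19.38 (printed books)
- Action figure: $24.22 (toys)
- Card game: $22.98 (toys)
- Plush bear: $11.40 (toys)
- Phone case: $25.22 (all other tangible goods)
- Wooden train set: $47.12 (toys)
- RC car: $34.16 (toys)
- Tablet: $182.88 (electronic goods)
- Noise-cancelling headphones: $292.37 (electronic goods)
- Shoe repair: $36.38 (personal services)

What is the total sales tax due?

$27.31

Board game $38.05: toys → 7% → $2.66
Hardcover biography $19.38: printed books → 7.25% → $1.41
Action figure $24.22: toys → 7% → $1.70
Card game $22.98: toys → 7% → $1.61
Plush bear $11.40: toys → 7% → $0.80
Phone case $25.22: all other tangible goods → 4% → $1.01
Wooden train set $47.12: toys → 7% → $3.30
RC car $34.16: toys → 7% → $2.39
Tablet $182.88: electronic goods, under $200.00 → 0% → $0.00
Noise-cancelling headphones $292.37: electronic goods, $200.00 or more → 4.25% → $12.43
Shoe repair $36.38: personal services → 0% → $0.00
Total tax = $2.66 + $1.41 + $1.70 + $1.61 + $0.80 + $1.01 + $3.30 + $2.39 + $12.43 = $27.31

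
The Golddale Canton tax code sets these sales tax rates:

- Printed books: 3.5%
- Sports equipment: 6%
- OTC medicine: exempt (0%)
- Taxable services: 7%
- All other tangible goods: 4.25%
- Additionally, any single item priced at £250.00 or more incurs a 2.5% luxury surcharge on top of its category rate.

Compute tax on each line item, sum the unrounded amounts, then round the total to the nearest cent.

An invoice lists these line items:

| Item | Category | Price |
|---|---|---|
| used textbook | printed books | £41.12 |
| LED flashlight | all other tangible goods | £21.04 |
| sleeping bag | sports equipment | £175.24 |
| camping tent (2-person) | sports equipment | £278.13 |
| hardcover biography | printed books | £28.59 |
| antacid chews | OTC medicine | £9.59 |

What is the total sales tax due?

Used textbook £41.12: printed books → 3.5% → £1.4392
LED flashlight £21.04: all other tangible goods → 4.25% → £0.8942
Sleeping bag £175.24: sports equipment → 6% → £10.5144
Camping tent (2-person) £278.13: sports equipment → 6% + 2.5% surcharge = 8.5% → £23.64105
Hardcover biography £28.59: printed books → 3.5% → £1.00065
Antacid chews £9.59: OTC medicine → 0% → £0.00
Unrounded tax sum = £37.4895 → £37.49

£37.49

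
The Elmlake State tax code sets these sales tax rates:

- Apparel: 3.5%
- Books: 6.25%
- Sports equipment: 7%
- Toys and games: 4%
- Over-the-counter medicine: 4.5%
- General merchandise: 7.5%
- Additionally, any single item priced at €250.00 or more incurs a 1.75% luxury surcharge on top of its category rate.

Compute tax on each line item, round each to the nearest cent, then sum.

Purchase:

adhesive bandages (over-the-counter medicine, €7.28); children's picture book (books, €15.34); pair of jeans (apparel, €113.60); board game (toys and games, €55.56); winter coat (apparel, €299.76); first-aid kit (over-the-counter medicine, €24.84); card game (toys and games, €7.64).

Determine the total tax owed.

€24.66

Adhesive bandages €7.28: over-the-counter medicine → 4.5% → €0.33
Children's picture book €15.34: books → 6.25% → €0.96
Pair of jeans €113.60: apparel → 3.5% → €3.98
Board game €55.56: toys and games → 4% → €2.22
Winter coat €299.76: apparel → 3.5% + 1.75% surcharge = 5.25% → €15.74
First-aid kit €24.84: over-the-counter medicine → 4.5% → €1.12
Card game €7.64: toys and games → 4% → €0.31
Total tax = €0.33 + €0.96 + €3.98 + €2.22 + €15.74 + €1.12 + €0.31 = €24.66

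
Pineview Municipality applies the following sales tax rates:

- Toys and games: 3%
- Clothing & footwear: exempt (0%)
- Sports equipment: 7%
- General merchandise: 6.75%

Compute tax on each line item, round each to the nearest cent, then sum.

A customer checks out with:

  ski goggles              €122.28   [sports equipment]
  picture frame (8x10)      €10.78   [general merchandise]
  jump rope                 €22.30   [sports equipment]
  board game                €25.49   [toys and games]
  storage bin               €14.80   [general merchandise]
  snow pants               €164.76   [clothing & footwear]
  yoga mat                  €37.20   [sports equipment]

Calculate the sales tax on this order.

€15.21

Ski goggles €122.28: sports equipment → 7% → €8.56
Picture frame (8x10) €10.78: general merchandise → 6.75% → €0.73
Jump rope €22.30: sports equipment → 7% → €1.56
Board game €25.49: toys and games → 3% → €0.76
Storage bin €14.80: general merchandise → 6.75% → €1.00
Snow pants €164.76: clothing & footwear → 0% → €0.00
Yoga mat €37.20: sports equipment → 7% → €2.60
Total tax = €8.56 + €0.73 + €1.56 + €0.76 + €1.00 + €2.60 = €15.21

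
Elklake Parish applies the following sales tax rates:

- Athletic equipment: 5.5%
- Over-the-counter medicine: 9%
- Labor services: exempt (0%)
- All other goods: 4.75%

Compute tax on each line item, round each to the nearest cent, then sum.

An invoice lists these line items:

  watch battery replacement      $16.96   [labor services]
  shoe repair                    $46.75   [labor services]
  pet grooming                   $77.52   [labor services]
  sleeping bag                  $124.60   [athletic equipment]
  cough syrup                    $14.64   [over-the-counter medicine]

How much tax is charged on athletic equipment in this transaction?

Sleeping bag $124.60: athletic equipment → 5.5% → $6.85
Tax on athletic equipment = $6.85

$6.85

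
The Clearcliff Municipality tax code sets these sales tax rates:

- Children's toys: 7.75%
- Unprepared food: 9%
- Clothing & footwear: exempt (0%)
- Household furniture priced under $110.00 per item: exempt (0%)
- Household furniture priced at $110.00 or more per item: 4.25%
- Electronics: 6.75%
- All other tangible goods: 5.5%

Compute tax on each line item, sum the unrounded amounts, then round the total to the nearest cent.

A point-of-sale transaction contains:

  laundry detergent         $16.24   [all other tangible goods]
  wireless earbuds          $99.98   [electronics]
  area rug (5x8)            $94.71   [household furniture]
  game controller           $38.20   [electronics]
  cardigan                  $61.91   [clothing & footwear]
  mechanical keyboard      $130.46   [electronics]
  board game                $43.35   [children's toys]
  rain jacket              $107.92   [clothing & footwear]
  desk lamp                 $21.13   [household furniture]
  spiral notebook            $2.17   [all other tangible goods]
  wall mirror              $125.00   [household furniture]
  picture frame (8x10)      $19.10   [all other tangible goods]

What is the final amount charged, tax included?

$789.04

Laundry detergent $16.24: all other tangible goods → 5.5% → $0.8932
Wireless earbuds $99.98: electronics → 6.75% → $6.74865
Area rug (5x8) $94.71: household furniture, under $110.00 → 0% → $0.00
Game controller $38.20: electronics → 6.75% → $2.5785
Cardigan $61.91: clothing & footwear → 0% → $0.00
Mechanical keyboard $130.46: electronics → 6.75% → $8.80605
Board game $43.35: children's toys → 7.75% → $3.359625
Rain jacket $107.92: clothing & footwear → 0% → $0.00
Desk lamp $21.13: household furniture, under $110.00 → 0% → $0.00
Spiral notebook $2.17: all other tangible goods → 5.5% → $0.11935
Wall mirror $125.00: household furniture, $110.00 or more → 4.25% → $5.3125
Picture frame (8x10) $19.10: all other tangible goods → 5.5% → $1.0505
Subtotal = $760.17; unrounded tax = $28.868375 → $28.87; total due = $789.04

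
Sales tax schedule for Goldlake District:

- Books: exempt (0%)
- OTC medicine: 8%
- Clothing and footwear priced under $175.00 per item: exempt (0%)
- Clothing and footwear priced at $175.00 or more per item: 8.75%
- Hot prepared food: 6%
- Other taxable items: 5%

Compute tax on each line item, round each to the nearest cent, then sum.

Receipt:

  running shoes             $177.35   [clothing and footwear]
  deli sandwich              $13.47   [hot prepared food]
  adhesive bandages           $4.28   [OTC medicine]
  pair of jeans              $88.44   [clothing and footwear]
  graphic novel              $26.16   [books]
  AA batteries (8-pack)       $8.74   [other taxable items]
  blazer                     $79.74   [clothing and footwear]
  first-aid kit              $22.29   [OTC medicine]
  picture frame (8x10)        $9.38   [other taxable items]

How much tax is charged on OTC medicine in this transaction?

$2.12

Adhesive bandages $4.28: OTC medicine → 8% → $0.34
First-aid kit $22.29: OTC medicine → 8% → $1.78
Tax on OTC medicine = $0.34 + $1.78 = $2.12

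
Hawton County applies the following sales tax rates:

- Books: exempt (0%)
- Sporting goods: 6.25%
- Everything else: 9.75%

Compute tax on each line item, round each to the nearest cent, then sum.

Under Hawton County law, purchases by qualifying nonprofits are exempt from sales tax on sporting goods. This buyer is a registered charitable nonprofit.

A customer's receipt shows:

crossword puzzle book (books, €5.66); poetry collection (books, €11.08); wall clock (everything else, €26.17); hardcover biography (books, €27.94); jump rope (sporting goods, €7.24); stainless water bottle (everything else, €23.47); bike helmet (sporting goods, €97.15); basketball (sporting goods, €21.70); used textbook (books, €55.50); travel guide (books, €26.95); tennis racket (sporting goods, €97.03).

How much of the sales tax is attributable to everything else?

Wall clock €26.17: everything else → 9.75% → €2.55
Stainless water bottle €23.47: everything else → 9.75% → €2.29
Tax on everything else = €2.55 + €2.29 = €4.84

€4.84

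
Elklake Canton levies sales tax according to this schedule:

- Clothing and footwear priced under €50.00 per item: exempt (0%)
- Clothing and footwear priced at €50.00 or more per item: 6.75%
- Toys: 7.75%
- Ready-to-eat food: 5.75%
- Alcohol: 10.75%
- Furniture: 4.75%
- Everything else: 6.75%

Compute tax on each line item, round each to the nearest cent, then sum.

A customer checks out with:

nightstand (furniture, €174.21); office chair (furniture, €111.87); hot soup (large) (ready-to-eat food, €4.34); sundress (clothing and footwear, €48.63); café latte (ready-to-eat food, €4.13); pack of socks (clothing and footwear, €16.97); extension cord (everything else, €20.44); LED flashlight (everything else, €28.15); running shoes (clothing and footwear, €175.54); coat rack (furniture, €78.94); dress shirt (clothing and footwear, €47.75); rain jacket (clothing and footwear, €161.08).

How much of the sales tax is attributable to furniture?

Nightstand €174.21: furniture → 4.75% → €8.27
Office chair €111.87: furniture → 4.75% → €5.31
Coat rack €78.94: furniture → 4.75% → €3.75
Tax on furniture = €8.27 + €5.31 + €3.75 = €17.33

€17.33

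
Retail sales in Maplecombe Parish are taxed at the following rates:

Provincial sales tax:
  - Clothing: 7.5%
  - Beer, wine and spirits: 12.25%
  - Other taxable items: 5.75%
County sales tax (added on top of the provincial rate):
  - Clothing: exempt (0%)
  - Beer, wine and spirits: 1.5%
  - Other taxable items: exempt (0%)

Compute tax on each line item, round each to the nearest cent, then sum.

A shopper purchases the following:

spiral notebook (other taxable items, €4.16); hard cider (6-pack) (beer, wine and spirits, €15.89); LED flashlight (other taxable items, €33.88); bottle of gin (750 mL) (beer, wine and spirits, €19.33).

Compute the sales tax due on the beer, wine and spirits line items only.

Hard cider (6-pack) €15.89: beer, wine and spirits → 12.25% + 1.5% county = 13.75% → €2.18
Bottle of gin (750 mL) €19.33: beer, wine and spirits → 12.25% + 1.5% county = 13.75% → €2.66
Tax on beer, wine and spirits = €2.18 + €2.66 = €4.84

€4.84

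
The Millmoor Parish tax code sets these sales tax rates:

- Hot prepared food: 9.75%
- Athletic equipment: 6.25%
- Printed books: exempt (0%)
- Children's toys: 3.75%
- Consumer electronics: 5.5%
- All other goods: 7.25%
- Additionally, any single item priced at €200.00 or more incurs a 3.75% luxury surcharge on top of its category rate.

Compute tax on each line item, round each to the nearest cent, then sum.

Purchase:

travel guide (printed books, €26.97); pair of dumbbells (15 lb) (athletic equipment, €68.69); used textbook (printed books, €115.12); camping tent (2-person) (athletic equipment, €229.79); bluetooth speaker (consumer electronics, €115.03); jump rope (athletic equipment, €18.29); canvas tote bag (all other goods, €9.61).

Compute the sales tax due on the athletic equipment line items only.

Pair of dumbbells (15 lb) €68.69: athletic equipment → 6.25% → €4.29
Camping tent (2-person) €229.79: athletic equipment → 6.25% + 3.75% surcharge = 10% → €22.98
Jump rope €18.29: athletic equipment → 6.25% → €1.14
Tax on athletic equipment = €4.29 + €22.98 + €1.14 = €28.41

€28.41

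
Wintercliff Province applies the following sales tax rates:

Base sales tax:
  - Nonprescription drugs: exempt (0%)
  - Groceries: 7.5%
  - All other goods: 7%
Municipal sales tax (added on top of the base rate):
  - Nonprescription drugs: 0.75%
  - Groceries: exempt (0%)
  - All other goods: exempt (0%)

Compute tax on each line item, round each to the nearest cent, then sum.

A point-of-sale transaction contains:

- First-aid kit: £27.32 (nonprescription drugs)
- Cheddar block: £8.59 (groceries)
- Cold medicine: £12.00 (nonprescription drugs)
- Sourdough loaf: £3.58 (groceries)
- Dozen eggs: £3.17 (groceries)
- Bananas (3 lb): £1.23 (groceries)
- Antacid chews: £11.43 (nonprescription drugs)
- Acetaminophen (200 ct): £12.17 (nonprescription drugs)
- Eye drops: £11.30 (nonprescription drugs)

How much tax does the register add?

First-aid kit £27.32: nonprescription drugs → 0% + 0.75% municipal = 0.75% → £0.20
Cheddar block £8.59: groceries → 7.5% + 0% municipal = 7.5% → £0.64
Cold medicine £12.00: nonprescription drugs → 0% + 0.75% municipal = 0.75% → £0.09
Sourdough loaf £3.58: groceries → 7.5% + 0% municipal = 7.5% → £0.27
Dozen eggs £3.17: groceries → 7.5% + 0% municipal = 7.5% → £0.24
Bananas (3 lb) £1.23: groceries → 7.5% + 0% municipal = 7.5% → £0.09
Antacid chews £11.43: nonprescription drugs → 0% + 0.75% municipal = 0.75% → £0.09
Acetaminophen (200 ct) £12.17: nonprescription drugs → 0% + 0.75% municipal = 0.75% → £0.09
Eye drops £11.30: nonprescription drugs → 0% + 0.75% municipal = 0.75% → £0.08
Total tax = £0.20 + £0.64 + £0.09 + £0.27 + £0.24 + £0.09 + £0.09 + £0.09 + £0.08 = £1.79

£1.79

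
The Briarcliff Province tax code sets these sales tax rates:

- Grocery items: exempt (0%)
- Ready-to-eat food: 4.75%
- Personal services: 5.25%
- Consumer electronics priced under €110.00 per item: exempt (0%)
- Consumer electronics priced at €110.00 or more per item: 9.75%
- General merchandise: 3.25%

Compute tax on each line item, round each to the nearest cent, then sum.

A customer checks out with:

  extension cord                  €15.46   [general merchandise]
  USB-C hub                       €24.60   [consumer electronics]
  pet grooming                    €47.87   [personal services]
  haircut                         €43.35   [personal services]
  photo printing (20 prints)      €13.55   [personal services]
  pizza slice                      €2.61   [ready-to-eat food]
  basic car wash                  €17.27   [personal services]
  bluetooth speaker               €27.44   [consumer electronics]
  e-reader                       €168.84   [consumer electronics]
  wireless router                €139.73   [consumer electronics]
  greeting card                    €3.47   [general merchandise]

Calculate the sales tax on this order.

€37.22

Extension cord €15.46: general merchandise → 3.25% → €0.50
USB-C hub €24.60: consumer electronics, under €110.00 → 0% → €0.00
Pet grooming €47.87: personal services → 5.25% → €2.51
Haircut €43.35: personal services → 5.25% → €2.28
Photo printing (20 prints) €13.55: personal services → 5.25% → €0.71
Pizza slice €2.61: ready-to-eat food → 4.75% → €0.12
Basic car wash €17.27: personal services → 5.25% → €0.91
Bluetooth speaker €27.44: consumer electronics, under €110.00 → 0% → €0.00
E-reader €168.84: consumer electronics, €110.00 or more → 9.75% → €16.46
Wireless router €139.73: consumer electronics, €110.00 or more → 9.75% → €13.62
Greeting card €3.47: general merchandise → 3.25% → €0.11
Total tax = €0.50 + €2.51 + €2.28 + €0.71 + €0.12 + €0.91 + €16.46 + €13.62 + €0.11 = €37.22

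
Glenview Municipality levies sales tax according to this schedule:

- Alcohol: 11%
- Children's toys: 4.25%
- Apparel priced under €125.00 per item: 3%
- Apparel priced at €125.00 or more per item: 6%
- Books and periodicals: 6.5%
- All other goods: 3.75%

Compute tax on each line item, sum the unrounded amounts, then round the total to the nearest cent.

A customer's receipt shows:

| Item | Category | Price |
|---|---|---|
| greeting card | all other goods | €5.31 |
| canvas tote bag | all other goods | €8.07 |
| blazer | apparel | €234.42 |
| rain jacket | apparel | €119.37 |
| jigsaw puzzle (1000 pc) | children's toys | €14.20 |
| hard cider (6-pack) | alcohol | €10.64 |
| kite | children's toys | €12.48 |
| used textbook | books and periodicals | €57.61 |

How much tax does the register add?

Greeting card €5.31: all other goods → 3.75% → €0.199125
Canvas tote bag €8.07: all other goods → 3.75% → €0.302625
Blazer €234.42: apparel, €125.00 or more → 6% → €14.0652
Rain jacket €119.37: apparel, under €125.00 → 3% → €3.5811
Jigsaw puzzle (1000 pc) €14.20: children's toys → 4.25% → €0.6035
Hard cider (6-pack) €10.64: alcohol → 11% → €1.1704
Kite €12.48: children's toys → 4.25% → €0.5304
Used textbook €57.61: books and periodicals → 6.5% → €3.74465
Unrounded tax sum = €24.197 → €24.20

€24.20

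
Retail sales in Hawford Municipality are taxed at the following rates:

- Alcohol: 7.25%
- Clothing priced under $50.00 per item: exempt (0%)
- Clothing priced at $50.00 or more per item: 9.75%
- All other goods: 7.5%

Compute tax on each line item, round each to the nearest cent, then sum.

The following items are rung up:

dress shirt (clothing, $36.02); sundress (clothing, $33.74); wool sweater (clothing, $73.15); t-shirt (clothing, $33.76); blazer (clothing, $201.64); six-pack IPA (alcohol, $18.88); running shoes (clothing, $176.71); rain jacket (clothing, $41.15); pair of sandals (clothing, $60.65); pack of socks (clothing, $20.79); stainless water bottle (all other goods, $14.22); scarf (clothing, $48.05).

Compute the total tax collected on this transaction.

Dress shirt $36.02: clothing, under $50.00 → 0% → $0.00
Sundress $33.74: clothing, under $50.00 → 0% → $0.00
Wool sweater $73.15: clothing, $50.00 or more → 9.75% → $7.13
T-shirt $33.76: clothing, under $50.00 → 0% → $0.00
Blazer $201.64: clothing, $50.00 or more → 9.75% → $19.66
Six-pack IPA $18.88: alcohol → 7.25% → $1.37
Running shoes $176.71: clothing, $50.00 or more → 9.75% → $17.23
Rain jacket $41.15: clothing, under $50.00 → 0% → $0.00
Pair of sandals $60.65: clothing, $50.00 or more → 9.75% → $5.91
Pack of socks $20.79: clothing, under $50.00 → 0% → $0.00
Stainless water bottle $14.22: all other goods → 7.5% → $1.07
Scarf $48.05: clothing, under $50.00 → 0% → $0.00
Total tax = $7.13 + $19.66 + $1.37 + $17.23 + $5.91 + $1.07 = $52.37

$52.37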